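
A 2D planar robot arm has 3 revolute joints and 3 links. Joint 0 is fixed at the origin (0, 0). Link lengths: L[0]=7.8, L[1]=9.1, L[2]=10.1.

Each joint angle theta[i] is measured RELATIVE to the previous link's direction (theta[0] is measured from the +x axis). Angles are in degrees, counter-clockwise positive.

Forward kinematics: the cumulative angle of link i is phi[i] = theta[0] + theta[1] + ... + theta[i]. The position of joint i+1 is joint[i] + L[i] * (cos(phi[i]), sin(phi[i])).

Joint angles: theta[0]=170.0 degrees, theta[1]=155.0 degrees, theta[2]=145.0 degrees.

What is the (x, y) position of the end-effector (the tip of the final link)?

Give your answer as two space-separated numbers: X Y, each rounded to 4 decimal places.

joint[0] = (0.0000, 0.0000)  (base)
link 0: phi[0] = 170 = 170 deg
  cos(170 deg) = -0.9848, sin(170 deg) = 0.1736
  joint[1] = (0.0000, 0.0000) + 7.8 * (-0.9848, 0.1736) = (0.0000 + -7.6815, 0.0000 + 1.3545) = (-7.6815, 1.3545)
link 1: phi[1] = 170 + 155 = 325 deg
  cos(325 deg) = 0.8192, sin(325 deg) = -0.5736
  joint[2] = (-7.6815, 1.3545) + 9.1 * (0.8192, -0.5736) = (-7.6815 + 7.4543, 1.3545 + -5.2195) = (-0.2272, -3.8651)
link 2: phi[2] = 170 + 155 + 145 = 470 deg
  cos(470 deg) = -0.3420, sin(470 deg) = 0.9397
  joint[3] = (-0.2272, -3.8651) + 10.1 * (-0.3420, 0.9397) = (-0.2272 + -3.4544, -3.8651 + 9.4909) = (-3.6816, 5.6258)
End effector: (-3.6816, 5.6258)

Answer: -3.6816 5.6258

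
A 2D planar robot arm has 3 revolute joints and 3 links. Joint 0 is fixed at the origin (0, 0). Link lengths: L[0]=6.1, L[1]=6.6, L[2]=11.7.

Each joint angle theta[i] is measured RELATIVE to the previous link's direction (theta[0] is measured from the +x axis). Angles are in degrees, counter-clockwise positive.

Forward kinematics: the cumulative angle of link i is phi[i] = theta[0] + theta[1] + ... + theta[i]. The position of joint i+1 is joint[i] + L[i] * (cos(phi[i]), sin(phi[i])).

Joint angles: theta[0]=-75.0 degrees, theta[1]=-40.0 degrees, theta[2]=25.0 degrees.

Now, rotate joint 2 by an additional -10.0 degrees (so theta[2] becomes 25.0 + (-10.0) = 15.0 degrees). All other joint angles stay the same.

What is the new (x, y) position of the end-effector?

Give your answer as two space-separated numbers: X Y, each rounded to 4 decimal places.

joint[0] = (0.0000, 0.0000)  (base)
link 0: phi[0] = -75 = -75 deg
  cos(-75 deg) = 0.2588, sin(-75 deg) = -0.9659
  joint[1] = (0.0000, 0.0000) + 6.1 * (0.2588, -0.9659) = (0.0000 + 1.5788, 0.0000 + -5.8921) = (1.5788, -5.8921)
link 1: phi[1] = -75 + -40 = -115 deg
  cos(-115 deg) = -0.4226, sin(-115 deg) = -0.9063
  joint[2] = (1.5788, -5.8921) + 6.6 * (-0.4226, -0.9063) = (1.5788 + -2.7893, -5.8921 + -5.9816) = (-1.2105, -11.8738)
link 2: phi[2] = -75 + -40 + 15 = -100 deg
  cos(-100 deg) = -0.1736, sin(-100 deg) = -0.9848
  joint[3] = (-1.2105, -11.8738) + 11.7 * (-0.1736, -0.9848) = (-1.2105 + -2.0317, -11.8738 + -11.5223) = (-3.2422, -23.3960)
End effector: (-3.2422, -23.3960)

Answer: -3.2422 -23.3960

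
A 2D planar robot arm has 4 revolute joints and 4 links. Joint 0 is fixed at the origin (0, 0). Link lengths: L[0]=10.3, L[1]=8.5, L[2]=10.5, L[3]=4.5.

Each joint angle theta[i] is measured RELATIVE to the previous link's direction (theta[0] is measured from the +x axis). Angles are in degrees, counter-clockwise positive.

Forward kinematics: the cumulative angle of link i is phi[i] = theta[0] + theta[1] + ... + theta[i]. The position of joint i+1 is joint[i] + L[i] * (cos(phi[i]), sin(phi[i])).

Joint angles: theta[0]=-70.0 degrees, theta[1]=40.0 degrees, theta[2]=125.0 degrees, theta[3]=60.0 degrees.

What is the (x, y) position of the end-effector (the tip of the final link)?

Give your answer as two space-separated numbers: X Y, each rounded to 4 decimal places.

joint[0] = (0.0000, 0.0000)  (base)
link 0: phi[0] = -70 = -70 deg
  cos(-70 deg) = 0.3420, sin(-70 deg) = -0.9397
  joint[1] = (0.0000, 0.0000) + 10.3 * (0.3420, -0.9397) = (0.0000 + 3.5228, 0.0000 + -9.6788) = (3.5228, -9.6788)
link 1: phi[1] = -70 + 40 = -30 deg
  cos(-30 deg) = 0.8660, sin(-30 deg) = -0.5000
  joint[2] = (3.5228, -9.6788) + 8.5 * (0.8660, -0.5000) = (3.5228 + 7.3612, -9.6788 + -4.2500) = (10.8840, -13.9288)
link 2: phi[2] = -70 + 40 + 125 = 95 deg
  cos(95 deg) = -0.0872, sin(95 deg) = 0.9962
  joint[3] = (10.8840, -13.9288) + 10.5 * (-0.0872, 0.9962) = (10.8840 + -0.9151, -13.9288 + 10.4600) = (9.9689, -3.4688)
link 3: phi[3] = -70 + 40 + 125 + 60 = 155 deg
  cos(155 deg) = -0.9063, sin(155 deg) = 0.4226
  joint[4] = (9.9689, -3.4688) + 4.5 * (-0.9063, 0.4226) = (9.9689 + -4.0784, -3.4688 + 1.9018) = (5.8905, -1.5670)
End effector: (5.8905, -1.5670)

Answer: 5.8905 -1.5670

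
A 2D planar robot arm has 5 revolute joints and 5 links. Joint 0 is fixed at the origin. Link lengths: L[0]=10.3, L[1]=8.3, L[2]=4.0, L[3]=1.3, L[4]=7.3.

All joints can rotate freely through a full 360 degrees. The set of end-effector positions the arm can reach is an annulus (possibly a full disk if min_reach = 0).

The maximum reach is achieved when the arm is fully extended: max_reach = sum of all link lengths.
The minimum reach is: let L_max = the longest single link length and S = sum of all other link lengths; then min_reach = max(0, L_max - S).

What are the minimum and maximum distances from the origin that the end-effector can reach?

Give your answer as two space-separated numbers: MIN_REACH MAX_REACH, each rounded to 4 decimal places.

Link lengths: [10.3, 8.3, 4.0, 1.3, 7.3]
max_reach = 10.3 + 8.3 + 4 + 1.3 + 7.3 = 31.2
L_max = max([10.3, 8.3, 4.0, 1.3, 7.3]) = 10.3
S (sum of others) = 31.2 - 10.3 = 20.9
min_reach = max(0, 10.3 - 20.9) = max(0, -10.6) = 0

Answer: 0.0000 31.2000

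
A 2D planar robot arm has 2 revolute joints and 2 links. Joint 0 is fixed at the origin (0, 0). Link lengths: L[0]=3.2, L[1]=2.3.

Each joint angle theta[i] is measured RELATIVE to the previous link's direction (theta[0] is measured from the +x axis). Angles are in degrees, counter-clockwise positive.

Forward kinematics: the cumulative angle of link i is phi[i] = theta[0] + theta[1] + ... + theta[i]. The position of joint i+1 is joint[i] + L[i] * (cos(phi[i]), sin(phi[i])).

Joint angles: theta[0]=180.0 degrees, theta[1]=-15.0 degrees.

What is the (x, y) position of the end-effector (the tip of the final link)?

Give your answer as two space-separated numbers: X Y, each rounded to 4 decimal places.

joint[0] = (0.0000, 0.0000)  (base)
link 0: phi[0] = 180 = 180 deg
  cos(180 deg) = -1.0000, sin(180 deg) = 0.0000
  joint[1] = (0.0000, 0.0000) + 3.2 * (-1.0000, 0.0000) = (0.0000 + -3.2000, 0.0000 + 0.0000) = (-3.2000, 0.0000)
link 1: phi[1] = 180 + -15 = 165 deg
  cos(165 deg) = -0.9659, sin(165 deg) = 0.2588
  joint[2] = (-3.2000, 0.0000) + 2.3 * (-0.9659, 0.2588) = (-3.2000 + -2.2216, 0.0000 + 0.5953) = (-5.4216, 0.5953)
End effector: (-5.4216, 0.5953)

Answer: -5.4216 0.5953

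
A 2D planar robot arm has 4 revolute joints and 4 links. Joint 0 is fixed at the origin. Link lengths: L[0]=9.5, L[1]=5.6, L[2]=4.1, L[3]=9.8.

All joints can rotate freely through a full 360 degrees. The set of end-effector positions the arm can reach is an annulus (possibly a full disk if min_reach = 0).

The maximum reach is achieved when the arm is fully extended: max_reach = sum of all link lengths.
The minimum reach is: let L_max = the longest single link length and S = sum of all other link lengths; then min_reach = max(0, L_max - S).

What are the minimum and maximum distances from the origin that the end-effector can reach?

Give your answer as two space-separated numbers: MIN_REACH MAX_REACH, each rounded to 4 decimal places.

Link lengths: [9.5, 5.6, 4.1, 9.8]
max_reach = 9.5 + 5.6 + 4.1 + 9.8 = 29
L_max = max([9.5, 5.6, 4.1, 9.8]) = 9.8
S (sum of others) = 29 - 9.8 = 19.2
min_reach = max(0, 9.8 - 19.2) = max(0, -9.4) = 0

Answer: 0.0000 29.0000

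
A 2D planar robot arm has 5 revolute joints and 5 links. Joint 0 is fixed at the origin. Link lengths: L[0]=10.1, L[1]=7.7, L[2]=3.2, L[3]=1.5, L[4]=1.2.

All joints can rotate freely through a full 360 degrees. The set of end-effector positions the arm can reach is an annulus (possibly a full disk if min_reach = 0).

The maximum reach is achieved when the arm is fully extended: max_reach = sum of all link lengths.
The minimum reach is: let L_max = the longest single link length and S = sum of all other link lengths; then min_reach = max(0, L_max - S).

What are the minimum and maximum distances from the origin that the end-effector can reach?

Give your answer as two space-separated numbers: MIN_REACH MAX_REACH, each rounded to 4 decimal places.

Link lengths: [10.1, 7.7, 3.2, 1.5, 1.2]
max_reach = 10.1 + 7.7 + 3.2 + 1.5 + 1.2 = 23.7
L_max = max([10.1, 7.7, 3.2, 1.5, 1.2]) = 10.1
S (sum of others) = 23.7 - 10.1 = 13.6
min_reach = max(0, 10.1 - 13.6) = max(0, -3.5) = 0

Answer: 0.0000 23.7000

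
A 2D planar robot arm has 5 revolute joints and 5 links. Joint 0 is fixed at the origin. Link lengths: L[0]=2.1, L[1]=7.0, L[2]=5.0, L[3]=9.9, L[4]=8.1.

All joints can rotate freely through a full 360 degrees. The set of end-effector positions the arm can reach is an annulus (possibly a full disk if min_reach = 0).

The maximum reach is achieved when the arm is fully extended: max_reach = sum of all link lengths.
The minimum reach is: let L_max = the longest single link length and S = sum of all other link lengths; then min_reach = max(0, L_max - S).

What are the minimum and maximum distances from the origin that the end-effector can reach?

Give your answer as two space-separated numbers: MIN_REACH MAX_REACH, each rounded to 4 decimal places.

Answer: 0.0000 32.1000

Derivation:
Link lengths: [2.1, 7.0, 5.0, 9.9, 8.1]
max_reach = 2.1 + 7 + 5 + 9.9 + 8.1 = 32.1
L_max = max([2.1, 7.0, 5.0, 9.9, 8.1]) = 9.9
S (sum of others) = 32.1 - 9.9 = 22.2
min_reach = max(0, 9.9 - 22.2) = max(0, -12.3) = 0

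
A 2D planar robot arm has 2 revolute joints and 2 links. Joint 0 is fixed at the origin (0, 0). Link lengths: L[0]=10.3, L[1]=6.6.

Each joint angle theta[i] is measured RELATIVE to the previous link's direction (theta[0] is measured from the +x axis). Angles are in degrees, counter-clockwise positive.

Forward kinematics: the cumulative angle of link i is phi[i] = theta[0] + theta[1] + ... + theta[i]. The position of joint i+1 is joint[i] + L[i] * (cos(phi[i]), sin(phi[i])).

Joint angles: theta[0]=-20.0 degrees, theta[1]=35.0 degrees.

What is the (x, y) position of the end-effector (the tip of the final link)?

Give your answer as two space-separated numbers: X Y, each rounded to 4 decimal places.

Answer: 16.0539 -1.8146

Derivation:
joint[0] = (0.0000, 0.0000)  (base)
link 0: phi[0] = -20 = -20 deg
  cos(-20 deg) = 0.9397, sin(-20 deg) = -0.3420
  joint[1] = (0.0000, 0.0000) + 10.3 * (0.9397, -0.3420) = (0.0000 + 9.6788, 0.0000 + -3.5228) = (9.6788, -3.5228)
link 1: phi[1] = -20 + 35 = 15 deg
  cos(15 deg) = 0.9659, sin(15 deg) = 0.2588
  joint[2] = (9.6788, -3.5228) + 6.6 * (0.9659, 0.2588) = (9.6788 + 6.3751, -3.5228 + 1.7082) = (16.0539, -1.8146)
End effector: (16.0539, -1.8146)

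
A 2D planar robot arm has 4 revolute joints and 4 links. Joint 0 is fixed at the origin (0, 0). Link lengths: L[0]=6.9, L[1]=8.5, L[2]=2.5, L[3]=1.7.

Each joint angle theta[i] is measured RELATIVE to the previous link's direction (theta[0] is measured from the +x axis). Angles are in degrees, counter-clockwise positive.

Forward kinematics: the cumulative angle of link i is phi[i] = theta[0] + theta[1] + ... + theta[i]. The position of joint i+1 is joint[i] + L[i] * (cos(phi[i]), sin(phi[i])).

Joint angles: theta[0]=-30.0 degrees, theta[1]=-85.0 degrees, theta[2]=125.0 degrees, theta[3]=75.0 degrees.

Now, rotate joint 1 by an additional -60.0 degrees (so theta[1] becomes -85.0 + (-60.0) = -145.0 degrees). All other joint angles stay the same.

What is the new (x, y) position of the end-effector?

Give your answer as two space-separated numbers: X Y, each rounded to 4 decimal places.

joint[0] = (0.0000, 0.0000)  (base)
link 0: phi[0] = -30 = -30 deg
  cos(-30 deg) = 0.8660, sin(-30 deg) = -0.5000
  joint[1] = (0.0000, 0.0000) + 6.9 * (0.8660, -0.5000) = (0.0000 + 5.9756, 0.0000 + -3.4500) = (5.9756, -3.4500)
link 1: phi[1] = -30 + -145 = -175 deg
  cos(-175 deg) = -0.9962, sin(-175 deg) = -0.0872
  joint[2] = (5.9756, -3.4500) + 8.5 * (-0.9962, -0.0872) = (5.9756 + -8.4677, -3.4500 + -0.7408) = (-2.4921, -4.1908)
link 2: phi[2] = -30 + -145 + 125 = -50 deg
  cos(-50 deg) = 0.6428, sin(-50 deg) = -0.7660
  joint[3] = (-2.4921, -4.1908) + 2.5 * (0.6428, -0.7660) = (-2.4921 + 1.6070, -4.1908 + -1.9151) = (-0.8851, -6.1059)
link 3: phi[3] = -30 + -145 + 125 + 75 = 25 deg
  cos(25 deg) = 0.9063, sin(25 deg) = 0.4226
  joint[4] = (-0.8851, -6.1059) + 1.7 * (0.9063, 0.4226) = (-0.8851 + 1.5407, -6.1059 + 0.7185) = (0.6556, -5.3875)
End effector: (0.6556, -5.3875)

Answer: 0.6556 -5.3875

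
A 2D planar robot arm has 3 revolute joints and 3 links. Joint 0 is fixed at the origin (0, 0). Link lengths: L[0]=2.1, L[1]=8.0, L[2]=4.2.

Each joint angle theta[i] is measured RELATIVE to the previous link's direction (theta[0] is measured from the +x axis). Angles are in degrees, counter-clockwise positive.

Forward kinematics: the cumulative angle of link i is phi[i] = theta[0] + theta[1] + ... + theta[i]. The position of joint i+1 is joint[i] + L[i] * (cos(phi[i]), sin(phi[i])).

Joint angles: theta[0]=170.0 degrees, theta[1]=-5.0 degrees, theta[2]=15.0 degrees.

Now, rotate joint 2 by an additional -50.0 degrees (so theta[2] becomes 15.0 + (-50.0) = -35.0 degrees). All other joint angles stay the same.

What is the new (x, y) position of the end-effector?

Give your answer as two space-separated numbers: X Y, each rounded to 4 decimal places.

joint[0] = (0.0000, 0.0000)  (base)
link 0: phi[0] = 170 = 170 deg
  cos(170 deg) = -0.9848, sin(170 deg) = 0.1736
  joint[1] = (0.0000, 0.0000) + 2.1 * (-0.9848, 0.1736) = (0.0000 + -2.0681, 0.0000 + 0.3647) = (-2.0681, 0.3647)
link 1: phi[1] = 170 + -5 = 165 deg
  cos(165 deg) = -0.9659, sin(165 deg) = 0.2588
  joint[2] = (-2.0681, 0.3647) + 8 * (-0.9659, 0.2588) = (-2.0681 + -7.7274, 0.3647 + 2.0706) = (-9.7955, 2.4352)
link 2: phi[2] = 170 + -5 + -35 = 130 deg
  cos(130 deg) = -0.6428, sin(130 deg) = 0.7660
  joint[3] = (-9.7955, 2.4352) + 4.2 * (-0.6428, 0.7660) = (-9.7955 + -2.6997, 2.4352 + 3.2174) = (-12.4952, 5.6526)
End effector: (-12.4952, 5.6526)

Answer: -12.4952 5.6526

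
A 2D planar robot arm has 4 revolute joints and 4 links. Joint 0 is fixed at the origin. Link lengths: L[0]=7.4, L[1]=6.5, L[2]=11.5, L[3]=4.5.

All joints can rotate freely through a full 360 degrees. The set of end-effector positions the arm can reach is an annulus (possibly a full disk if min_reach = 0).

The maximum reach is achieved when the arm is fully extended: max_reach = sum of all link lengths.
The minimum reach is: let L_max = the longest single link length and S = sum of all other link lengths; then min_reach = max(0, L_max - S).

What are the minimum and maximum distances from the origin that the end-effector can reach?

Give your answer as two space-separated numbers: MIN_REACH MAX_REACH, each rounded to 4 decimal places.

Answer: 0.0000 29.9000

Derivation:
Link lengths: [7.4, 6.5, 11.5, 4.5]
max_reach = 7.4 + 6.5 + 11.5 + 4.5 = 29.9
L_max = max([7.4, 6.5, 11.5, 4.5]) = 11.5
S (sum of others) = 29.9 - 11.5 = 18.4
min_reach = max(0, 11.5 - 18.4) = max(0, -6.9) = 0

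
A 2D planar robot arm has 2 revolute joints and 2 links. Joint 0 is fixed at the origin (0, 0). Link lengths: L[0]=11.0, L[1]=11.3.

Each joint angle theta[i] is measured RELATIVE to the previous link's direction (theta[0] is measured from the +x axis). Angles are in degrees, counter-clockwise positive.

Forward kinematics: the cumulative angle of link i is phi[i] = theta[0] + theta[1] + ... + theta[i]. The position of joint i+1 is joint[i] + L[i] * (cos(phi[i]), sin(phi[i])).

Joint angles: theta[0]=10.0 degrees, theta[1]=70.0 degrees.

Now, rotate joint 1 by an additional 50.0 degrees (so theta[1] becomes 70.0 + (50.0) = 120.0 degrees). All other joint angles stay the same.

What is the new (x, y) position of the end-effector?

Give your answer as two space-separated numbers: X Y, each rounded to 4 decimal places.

Answer: 3.5694 10.5664

Derivation:
joint[0] = (0.0000, 0.0000)  (base)
link 0: phi[0] = 10 = 10 deg
  cos(10 deg) = 0.9848, sin(10 deg) = 0.1736
  joint[1] = (0.0000, 0.0000) + 11 * (0.9848, 0.1736) = (0.0000 + 10.8329, 0.0000 + 1.9101) = (10.8329, 1.9101)
link 1: phi[1] = 10 + 120 = 130 deg
  cos(130 deg) = -0.6428, sin(130 deg) = 0.7660
  joint[2] = (10.8329, 1.9101) + 11.3 * (-0.6428, 0.7660) = (10.8329 + -7.2635, 1.9101 + 8.6563) = (3.5694, 10.5664)
End effector: (3.5694, 10.5664)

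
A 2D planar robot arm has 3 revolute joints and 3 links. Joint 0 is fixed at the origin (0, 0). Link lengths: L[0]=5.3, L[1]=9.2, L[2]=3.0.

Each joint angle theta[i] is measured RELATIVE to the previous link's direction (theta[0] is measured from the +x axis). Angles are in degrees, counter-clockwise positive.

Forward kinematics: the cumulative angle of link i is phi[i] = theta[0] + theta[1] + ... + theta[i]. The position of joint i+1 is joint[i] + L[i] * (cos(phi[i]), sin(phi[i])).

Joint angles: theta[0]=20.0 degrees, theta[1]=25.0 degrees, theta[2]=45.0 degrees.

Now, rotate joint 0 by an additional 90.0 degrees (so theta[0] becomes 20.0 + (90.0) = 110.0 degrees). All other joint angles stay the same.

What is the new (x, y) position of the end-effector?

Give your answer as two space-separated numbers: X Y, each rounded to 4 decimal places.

joint[0] = (0.0000, 0.0000)  (base)
link 0: phi[0] = 110 = 110 deg
  cos(110 deg) = -0.3420, sin(110 deg) = 0.9397
  joint[1] = (0.0000, 0.0000) + 5.3 * (-0.3420, 0.9397) = (0.0000 + -1.8127, 0.0000 + 4.9804) = (-1.8127, 4.9804)
link 1: phi[1] = 110 + 25 = 135 deg
  cos(135 deg) = -0.7071, sin(135 deg) = 0.7071
  joint[2] = (-1.8127, 4.9804) + 9.2 * (-0.7071, 0.7071) = (-1.8127 + -6.5054, 4.9804 + 6.5054) = (-8.3181, 11.4858)
link 2: phi[2] = 110 + 25 + 45 = 180 deg
  cos(180 deg) = -1.0000, sin(180 deg) = 0.0000
  joint[3] = (-8.3181, 11.4858) + 3 * (-1.0000, 0.0000) = (-8.3181 + -3.0000, 11.4858 + 0.0000) = (-11.3181, 11.4858)
End effector: (-11.3181, 11.4858)

Answer: -11.3181 11.4858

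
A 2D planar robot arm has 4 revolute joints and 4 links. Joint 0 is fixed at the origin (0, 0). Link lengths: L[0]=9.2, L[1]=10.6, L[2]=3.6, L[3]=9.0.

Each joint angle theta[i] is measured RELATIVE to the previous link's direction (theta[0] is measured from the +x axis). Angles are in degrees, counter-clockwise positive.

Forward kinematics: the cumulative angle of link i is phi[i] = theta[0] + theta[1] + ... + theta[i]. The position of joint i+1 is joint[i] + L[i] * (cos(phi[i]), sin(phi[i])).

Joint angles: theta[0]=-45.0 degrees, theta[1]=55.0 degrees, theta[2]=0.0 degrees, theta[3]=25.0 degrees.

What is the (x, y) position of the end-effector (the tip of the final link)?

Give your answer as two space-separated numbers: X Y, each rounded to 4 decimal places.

Answer: 27.8620 1.1226

Derivation:
joint[0] = (0.0000, 0.0000)  (base)
link 0: phi[0] = -45 = -45 deg
  cos(-45 deg) = 0.7071, sin(-45 deg) = -0.7071
  joint[1] = (0.0000, 0.0000) + 9.2 * (0.7071, -0.7071) = (0.0000 + 6.5054, 0.0000 + -6.5054) = (6.5054, -6.5054)
link 1: phi[1] = -45 + 55 = 10 deg
  cos(10 deg) = 0.9848, sin(10 deg) = 0.1736
  joint[2] = (6.5054, -6.5054) + 10.6 * (0.9848, 0.1736) = (6.5054 + 10.4390, -6.5054 + 1.8407) = (16.9443, -4.6647)
link 2: phi[2] = -45 + 55 + 0 = 10 deg
  cos(10 deg) = 0.9848, sin(10 deg) = 0.1736
  joint[3] = (16.9443, -4.6647) + 3.6 * (0.9848, 0.1736) = (16.9443 + 3.5453, -4.6647 + 0.6251) = (20.4897, -4.0396)
link 3: phi[3] = -45 + 55 + 0 + 25 = 35 deg
  cos(35 deg) = 0.8192, sin(35 deg) = 0.5736
  joint[4] = (20.4897, -4.0396) + 9 * (0.8192, 0.5736) = (20.4897 + 7.3724, -4.0396 + 5.1622) = (27.8620, 1.1226)
End effector: (27.8620, 1.1226)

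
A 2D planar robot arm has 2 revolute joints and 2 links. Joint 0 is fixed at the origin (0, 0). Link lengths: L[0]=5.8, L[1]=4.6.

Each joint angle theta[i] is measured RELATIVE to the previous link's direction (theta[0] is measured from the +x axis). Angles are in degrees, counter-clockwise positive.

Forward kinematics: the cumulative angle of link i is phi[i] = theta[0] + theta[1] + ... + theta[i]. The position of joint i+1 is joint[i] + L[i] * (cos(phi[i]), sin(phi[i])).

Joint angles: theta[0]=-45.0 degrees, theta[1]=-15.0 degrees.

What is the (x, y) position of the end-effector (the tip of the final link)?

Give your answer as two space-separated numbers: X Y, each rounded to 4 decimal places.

joint[0] = (0.0000, 0.0000)  (base)
link 0: phi[0] = -45 = -45 deg
  cos(-45 deg) = 0.7071, sin(-45 deg) = -0.7071
  joint[1] = (0.0000, 0.0000) + 5.8 * (0.7071, -0.7071) = (0.0000 + 4.1012, 0.0000 + -4.1012) = (4.1012, -4.1012)
link 1: phi[1] = -45 + -15 = -60 deg
  cos(-60 deg) = 0.5000, sin(-60 deg) = -0.8660
  joint[2] = (4.1012, -4.1012) + 4.6 * (0.5000, -0.8660) = (4.1012 + 2.3000, -4.1012 + -3.9837) = (6.4012, -8.0849)
End effector: (6.4012, -8.0849)

Answer: 6.4012 -8.0849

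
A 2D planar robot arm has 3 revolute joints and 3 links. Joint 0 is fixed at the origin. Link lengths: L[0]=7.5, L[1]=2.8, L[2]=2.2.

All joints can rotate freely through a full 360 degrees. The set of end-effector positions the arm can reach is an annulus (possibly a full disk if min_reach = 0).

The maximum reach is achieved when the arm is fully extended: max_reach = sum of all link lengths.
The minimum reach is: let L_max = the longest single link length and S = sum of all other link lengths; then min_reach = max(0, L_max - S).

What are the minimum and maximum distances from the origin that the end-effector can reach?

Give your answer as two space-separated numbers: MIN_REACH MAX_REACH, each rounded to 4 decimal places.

Link lengths: [7.5, 2.8, 2.2]
max_reach = 7.5 + 2.8 + 2.2 = 12.5
L_max = max([7.5, 2.8, 2.2]) = 7.5
S (sum of others) = 12.5 - 7.5 = 5
min_reach = max(0, 7.5 - 5) = max(0, 2.5) = 2.5

Answer: 2.5000 12.5000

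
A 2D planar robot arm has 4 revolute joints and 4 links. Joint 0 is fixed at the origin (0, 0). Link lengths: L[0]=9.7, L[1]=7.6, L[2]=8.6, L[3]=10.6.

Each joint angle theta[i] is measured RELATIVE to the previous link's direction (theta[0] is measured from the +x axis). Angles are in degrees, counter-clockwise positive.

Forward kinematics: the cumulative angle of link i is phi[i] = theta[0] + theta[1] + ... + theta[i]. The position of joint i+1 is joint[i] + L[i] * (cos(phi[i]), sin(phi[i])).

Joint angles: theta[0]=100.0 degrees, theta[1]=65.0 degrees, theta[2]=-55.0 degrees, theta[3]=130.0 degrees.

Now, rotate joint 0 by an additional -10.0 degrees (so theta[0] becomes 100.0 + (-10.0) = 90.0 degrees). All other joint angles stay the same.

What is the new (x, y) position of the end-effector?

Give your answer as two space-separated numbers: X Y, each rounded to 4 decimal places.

Answer: -15.1949 13.2612

Derivation:
joint[0] = (0.0000, 0.0000)  (base)
link 0: phi[0] = 90 = 90 deg
  cos(90 deg) = 0.0000, sin(90 deg) = 1.0000
  joint[1] = (0.0000, 0.0000) + 9.7 * (0.0000, 1.0000) = (0.0000 + 0.0000, 0.0000 + 9.7000) = (0.0000, 9.7000)
link 1: phi[1] = 90 + 65 = 155 deg
  cos(155 deg) = -0.9063, sin(155 deg) = 0.4226
  joint[2] = (0.0000, 9.7000) + 7.6 * (-0.9063, 0.4226) = (0.0000 + -6.8879, 9.7000 + 3.2119) = (-6.8879, 12.9119)
link 2: phi[2] = 90 + 65 + -55 = 100 deg
  cos(100 deg) = -0.1736, sin(100 deg) = 0.9848
  joint[3] = (-6.8879, 12.9119) + 8.6 * (-0.1736, 0.9848) = (-6.8879 + -1.4934, 12.9119 + 8.4693) = (-8.3813, 21.3812)
link 3: phi[3] = 90 + 65 + -55 + 130 = 230 deg
  cos(230 deg) = -0.6428, sin(230 deg) = -0.7660
  joint[4] = (-8.3813, 21.3812) + 10.6 * (-0.6428, -0.7660) = (-8.3813 + -6.8135, 21.3812 + -8.1201) = (-15.1949, 13.2612)
End effector: (-15.1949, 13.2612)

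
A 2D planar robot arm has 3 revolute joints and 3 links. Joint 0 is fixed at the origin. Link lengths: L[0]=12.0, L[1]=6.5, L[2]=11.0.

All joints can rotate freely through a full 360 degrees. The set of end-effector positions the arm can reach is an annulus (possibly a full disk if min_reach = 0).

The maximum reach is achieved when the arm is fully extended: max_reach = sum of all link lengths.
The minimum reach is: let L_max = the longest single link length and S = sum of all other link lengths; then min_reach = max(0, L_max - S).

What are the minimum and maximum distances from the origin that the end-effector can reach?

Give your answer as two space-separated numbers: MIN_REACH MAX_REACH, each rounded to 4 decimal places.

Answer: 0.0000 29.5000

Derivation:
Link lengths: [12.0, 6.5, 11.0]
max_reach = 12 + 6.5 + 11 = 29.5
L_max = max([12.0, 6.5, 11.0]) = 12
S (sum of others) = 29.5 - 12 = 17.5
min_reach = max(0, 12 - 17.5) = max(0, -5.5) = 0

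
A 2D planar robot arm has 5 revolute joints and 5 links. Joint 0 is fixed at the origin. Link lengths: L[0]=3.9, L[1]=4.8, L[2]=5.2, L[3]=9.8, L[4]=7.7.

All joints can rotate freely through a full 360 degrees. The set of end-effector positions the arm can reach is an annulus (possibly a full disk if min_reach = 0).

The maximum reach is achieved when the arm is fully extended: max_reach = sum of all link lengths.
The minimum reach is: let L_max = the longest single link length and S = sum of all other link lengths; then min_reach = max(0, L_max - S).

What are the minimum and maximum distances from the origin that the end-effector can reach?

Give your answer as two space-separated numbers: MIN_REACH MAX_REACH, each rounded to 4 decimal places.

Link lengths: [3.9, 4.8, 5.2, 9.8, 7.7]
max_reach = 3.9 + 4.8 + 5.2 + 9.8 + 7.7 = 31.4
L_max = max([3.9, 4.8, 5.2, 9.8, 7.7]) = 9.8
S (sum of others) = 31.4 - 9.8 = 21.6
min_reach = max(0, 9.8 - 21.6) = max(0, -11.8) = 0

Answer: 0.0000 31.4000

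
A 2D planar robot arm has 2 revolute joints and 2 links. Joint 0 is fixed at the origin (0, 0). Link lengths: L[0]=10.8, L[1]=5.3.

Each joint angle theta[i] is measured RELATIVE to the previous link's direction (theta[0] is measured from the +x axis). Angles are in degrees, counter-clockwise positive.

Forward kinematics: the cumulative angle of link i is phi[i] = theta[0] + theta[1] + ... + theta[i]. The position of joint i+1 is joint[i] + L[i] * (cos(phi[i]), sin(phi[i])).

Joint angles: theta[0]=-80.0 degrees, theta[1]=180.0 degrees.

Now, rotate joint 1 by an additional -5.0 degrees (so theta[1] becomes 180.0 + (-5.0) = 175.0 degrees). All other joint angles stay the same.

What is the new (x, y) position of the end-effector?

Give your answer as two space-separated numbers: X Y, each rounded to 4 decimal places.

Answer: 1.4135 -5.3561

Derivation:
joint[0] = (0.0000, 0.0000)  (base)
link 0: phi[0] = -80 = -80 deg
  cos(-80 deg) = 0.1736, sin(-80 deg) = -0.9848
  joint[1] = (0.0000, 0.0000) + 10.8 * (0.1736, -0.9848) = (0.0000 + 1.8754, 0.0000 + -10.6359) = (1.8754, -10.6359)
link 1: phi[1] = -80 + 175 = 95 deg
  cos(95 deg) = -0.0872, sin(95 deg) = 0.9962
  joint[2] = (1.8754, -10.6359) + 5.3 * (-0.0872, 0.9962) = (1.8754 + -0.4619, -10.6359 + 5.2798) = (1.4135, -5.3561)
End effector: (1.4135, -5.3561)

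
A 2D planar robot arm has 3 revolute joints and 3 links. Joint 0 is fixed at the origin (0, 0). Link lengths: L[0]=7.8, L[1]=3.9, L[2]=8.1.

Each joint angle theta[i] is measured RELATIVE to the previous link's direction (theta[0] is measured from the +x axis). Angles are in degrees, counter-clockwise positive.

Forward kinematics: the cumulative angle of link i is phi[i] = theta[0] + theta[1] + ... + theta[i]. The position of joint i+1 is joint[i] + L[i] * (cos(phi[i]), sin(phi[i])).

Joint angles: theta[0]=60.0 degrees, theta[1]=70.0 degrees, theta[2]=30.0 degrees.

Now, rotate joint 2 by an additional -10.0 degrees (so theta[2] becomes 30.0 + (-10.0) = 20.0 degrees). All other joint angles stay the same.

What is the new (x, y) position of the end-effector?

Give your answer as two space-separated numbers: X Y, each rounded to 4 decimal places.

joint[0] = (0.0000, 0.0000)  (base)
link 0: phi[0] = 60 = 60 deg
  cos(60 deg) = 0.5000, sin(60 deg) = 0.8660
  joint[1] = (0.0000, 0.0000) + 7.8 * (0.5000, 0.8660) = (0.0000 + 3.9000, 0.0000 + 6.7550) = (3.9000, 6.7550)
link 1: phi[1] = 60 + 70 = 130 deg
  cos(130 deg) = -0.6428, sin(130 deg) = 0.7660
  joint[2] = (3.9000, 6.7550) + 3.9 * (-0.6428, 0.7660) = (3.9000 + -2.5069, 6.7550 + 2.9876) = (1.3931, 9.7426)
link 2: phi[2] = 60 + 70 + 20 = 150 deg
  cos(150 deg) = -0.8660, sin(150 deg) = 0.5000
  joint[3] = (1.3931, 9.7426) + 8.1 * (-0.8660, 0.5000) = (1.3931 + -7.0148, 9.7426 + 4.0500) = (-5.6217, 13.7926)
End effector: (-5.6217, 13.7926)

Answer: -5.6217 13.7926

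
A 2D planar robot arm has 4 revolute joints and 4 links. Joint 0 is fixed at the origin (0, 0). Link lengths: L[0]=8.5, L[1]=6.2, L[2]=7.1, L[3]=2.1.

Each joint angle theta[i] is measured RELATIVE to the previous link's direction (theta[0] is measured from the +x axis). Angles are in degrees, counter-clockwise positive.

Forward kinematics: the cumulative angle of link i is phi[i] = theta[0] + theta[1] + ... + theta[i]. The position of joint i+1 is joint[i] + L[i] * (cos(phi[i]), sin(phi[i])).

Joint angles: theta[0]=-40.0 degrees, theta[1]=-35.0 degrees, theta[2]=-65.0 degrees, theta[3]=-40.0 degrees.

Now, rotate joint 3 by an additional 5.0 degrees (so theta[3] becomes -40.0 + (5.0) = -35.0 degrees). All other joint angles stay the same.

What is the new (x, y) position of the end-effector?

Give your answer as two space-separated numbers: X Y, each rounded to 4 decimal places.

joint[0] = (0.0000, 0.0000)  (base)
link 0: phi[0] = -40 = -40 deg
  cos(-40 deg) = 0.7660, sin(-40 deg) = -0.6428
  joint[1] = (0.0000, 0.0000) + 8.5 * (0.7660, -0.6428) = (0.0000 + 6.5114, 0.0000 + -5.4637) = (6.5114, -5.4637)
link 1: phi[1] = -40 + -35 = -75 deg
  cos(-75 deg) = 0.2588, sin(-75 deg) = -0.9659
  joint[2] = (6.5114, -5.4637) + 6.2 * (0.2588, -0.9659) = (6.5114 + 1.6047, -5.4637 + -5.9887) = (8.1161, -11.4524)
link 2: phi[2] = -40 + -35 + -65 = -140 deg
  cos(-140 deg) = -0.7660, sin(-140 deg) = -0.6428
  joint[3] = (8.1161, -11.4524) + 7.1 * (-0.7660, -0.6428) = (8.1161 + -5.4389, -11.4524 + -4.5638) = (2.6771, -16.0162)
link 3: phi[3] = -40 + -35 + -65 + -35 = -175 deg
  cos(-175 deg) = -0.9962, sin(-175 deg) = -0.0872
  joint[4] = (2.6771, -16.0162) + 2.1 * (-0.9962, -0.0872) = (2.6771 + -2.0920, -16.0162 + -0.1830) = (0.5851, -16.1993)
End effector: (0.5851, -16.1993)

Answer: 0.5851 -16.1993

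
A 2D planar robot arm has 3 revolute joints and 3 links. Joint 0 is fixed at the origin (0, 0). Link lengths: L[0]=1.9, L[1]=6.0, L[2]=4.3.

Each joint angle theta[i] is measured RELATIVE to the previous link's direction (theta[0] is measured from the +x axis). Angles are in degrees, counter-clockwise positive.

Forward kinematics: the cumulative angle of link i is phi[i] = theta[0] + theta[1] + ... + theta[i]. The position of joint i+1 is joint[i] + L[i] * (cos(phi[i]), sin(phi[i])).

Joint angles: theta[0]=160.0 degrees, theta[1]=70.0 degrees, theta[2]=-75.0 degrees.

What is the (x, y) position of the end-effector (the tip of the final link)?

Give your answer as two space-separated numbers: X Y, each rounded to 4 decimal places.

joint[0] = (0.0000, 0.0000)  (base)
link 0: phi[0] = 160 = 160 deg
  cos(160 deg) = -0.9397, sin(160 deg) = 0.3420
  joint[1] = (0.0000, 0.0000) + 1.9 * (-0.9397, 0.3420) = (0.0000 + -1.7854, 0.0000 + 0.6498) = (-1.7854, 0.6498)
link 1: phi[1] = 160 + 70 = 230 deg
  cos(230 deg) = -0.6428, sin(230 deg) = -0.7660
  joint[2] = (-1.7854, 0.6498) + 6 * (-0.6428, -0.7660) = (-1.7854 + -3.8567, 0.6498 + -4.5963) = (-5.6421, -3.9464)
link 2: phi[2] = 160 + 70 + -75 = 155 deg
  cos(155 deg) = -0.9063, sin(155 deg) = 0.4226
  joint[3] = (-5.6421, -3.9464) + 4.3 * (-0.9063, 0.4226) = (-5.6421 + -3.8971, -3.9464 + 1.8173) = (-9.5393, -2.1292)
End effector: (-9.5393, -2.1292)

Answer: -9.5393 -2.1292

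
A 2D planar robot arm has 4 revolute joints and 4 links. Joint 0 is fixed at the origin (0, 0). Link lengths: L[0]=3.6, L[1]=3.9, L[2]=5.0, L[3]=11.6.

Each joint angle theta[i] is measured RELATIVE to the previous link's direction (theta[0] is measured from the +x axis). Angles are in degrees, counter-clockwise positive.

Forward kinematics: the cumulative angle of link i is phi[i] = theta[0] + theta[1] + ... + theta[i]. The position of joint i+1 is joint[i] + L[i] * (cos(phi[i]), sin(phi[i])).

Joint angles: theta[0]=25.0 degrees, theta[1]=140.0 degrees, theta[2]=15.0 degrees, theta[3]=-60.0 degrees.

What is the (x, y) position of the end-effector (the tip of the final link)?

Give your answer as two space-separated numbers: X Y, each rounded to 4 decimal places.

Answer: -11.3044 12.5767

Derivation:
joint[0] = (0.0000, 0.0000)  (base)
link 0: phi[0] = 25 = 25 deg
  cos(25 deg) = 0.9063, sin(25 deg) = 0.4226
  joint[1] = (0.0000, 0.0000) + 3.6 * (0.9063, 0.4226) = (0.0000 + 3.2627, 0.0000 + 1.5214) = (3.2627, 1.5214)
link 1: phi[1] = 25 + 140 = 165 deg
  cos(165 deg) = -0.9659, sin(165 deg) = 0.2588
  joint[2] = (3.2627, 1.5214) + 3.9 * (-0.9659, 0.2588) = (3.2627 + -3.7671, 1.5214 + 1.0094) = (-0.5044, 2.5308)
link 2: phi[2] = 25 + 140 + 15 = 180 deg
  cos(180 deg) = -1.0000, sin(180 deg) = 0.0000
  joint[3] = (-0.5044, 2.5308) + 5 * (-1.0000, 0.0000) = (-0.5044 + -5.0000, 2.5308 + 0.0000) = (-5.5044, 2.5308)
link 3: phi[3] = 25 + 140 + 15 + -60 = 120 deg
  cos(120 deg) = -0.5000, sin(120 deg) = 0.8660
  joint[4] = (-5.5044, 2.5308) + 11.6 * (-0.5000, 0.8660) = (-5.5044 + -5.8000, 2.5308 + 10.0459) = (-11.3044, 12.5767)
End effector: (-11.3044, 12.5767)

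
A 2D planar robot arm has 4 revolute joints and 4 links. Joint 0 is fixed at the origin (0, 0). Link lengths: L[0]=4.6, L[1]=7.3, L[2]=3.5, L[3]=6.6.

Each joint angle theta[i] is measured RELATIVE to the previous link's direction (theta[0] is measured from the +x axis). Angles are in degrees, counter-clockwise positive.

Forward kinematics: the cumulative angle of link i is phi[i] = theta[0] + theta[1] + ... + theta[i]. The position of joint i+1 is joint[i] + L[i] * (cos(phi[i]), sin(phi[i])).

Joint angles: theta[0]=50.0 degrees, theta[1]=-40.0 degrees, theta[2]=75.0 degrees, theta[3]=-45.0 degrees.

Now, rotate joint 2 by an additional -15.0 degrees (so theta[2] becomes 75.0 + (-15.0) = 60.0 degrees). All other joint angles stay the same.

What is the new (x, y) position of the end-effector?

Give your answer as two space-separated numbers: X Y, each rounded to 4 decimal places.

joint[0] = (0.0000, 0.0000)  (base)
link 0: phi[0] = 50 = 50 deg
  cos(50 deg) = 0.6428, sin(50 deg) = 0.7660
  joint[1] = (0.0000, 0.0000) + 4.6 * (0.6428, 0.7660) = (0.0000 + 2.9568, 0.0000 + 3.5238) = (2.9568, 3.5238)
link 1: phi[1] = 50 + -40 = 10 deg
  cos(10 deg) = 0.9848, sin(10 deg) = 0.1736
  joint[2] = (2.9568, 3.5238) + 7.3 * (0.9848, 0.1736) = (2.9568 + 7.1891, 3.5238 + 1.2676) = (10.1459, 4.7914)
link 2: phi[2] = 50 + -40 + 60 = 70 deg
  cos(70 deg) = 0.3420, sin(70 deg) = 0.9397
  joint[3] = (10.1459, 4.7914) + 3.5 * (0.3420, 0.9397) = (10.1459 + 1.1971, 4.7914 + 3.2889) = (11.3430, 8.0804)
link 3: phi[3] = 50 + -40 + 60 + -45 = 25 deg
  cos(25 deg) = 0.9063, sin(25 deg) = 0.4226
  joint[4] = (11.3430, 8.0804) + 6.6 * (0.9063, 0.4226) = (11.3430 + 5.9816, 8.0804 + 2.7893) = (17.3246, 10.8696)
End effector: (17.3246, 10.8696)

Answer: 17.3246 10.8696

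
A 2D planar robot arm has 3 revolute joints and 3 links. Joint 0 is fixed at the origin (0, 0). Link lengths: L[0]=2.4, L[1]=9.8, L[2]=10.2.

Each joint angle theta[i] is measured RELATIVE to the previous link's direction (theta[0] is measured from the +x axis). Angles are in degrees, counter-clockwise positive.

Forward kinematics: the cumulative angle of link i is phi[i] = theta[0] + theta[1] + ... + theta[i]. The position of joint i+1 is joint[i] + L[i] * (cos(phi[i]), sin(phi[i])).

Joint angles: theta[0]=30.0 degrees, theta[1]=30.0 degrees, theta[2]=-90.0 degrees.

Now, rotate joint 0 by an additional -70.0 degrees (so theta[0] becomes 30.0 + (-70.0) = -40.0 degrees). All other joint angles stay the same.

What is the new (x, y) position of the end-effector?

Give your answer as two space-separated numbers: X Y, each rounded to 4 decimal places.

joint[0] = (0.0000, 0.0000)  (base)
link 0: phi[0] = -40 = -40 deg
  cos(-40 deg) = 0.7660, sin(-40 deg) = -0.6428
  joint[1] = (0.0000, 0.0000) + 2.4 * (0.7660, -0.6428) = (0.0000 + 1.8385, 0.0000 + -1.5427) = (1.8385, -1.5427)
link 1: phi[1] = -40 + 30 = -10 deg
  cos(-10 deg) = 0.9848, sin(-10 deg) = -0.1736
  joint[2] = (1.8385, -1.5427) + 9.8 * (0.9848, -0.1736) = (1.8385 + 9.6511, -1.5427 + -1.7018) = (11.4896, -3.2444)
link 2: phi[2] = -40 + 30 + -90 = -100 deg
  cos(-100 deg) = -0.1736, sin(-100 deg) = -0.9848
  joint[3] = (11.4896, -3.2444) + 10.2 * (-0.1736, -0.9848) = (11.4896 + -1.7712, -3.2444 + -10.0450) = (9.7184, -13.2895)
End effector: (9.7184, -13.2895)

Answer: 9.7184 -13.2895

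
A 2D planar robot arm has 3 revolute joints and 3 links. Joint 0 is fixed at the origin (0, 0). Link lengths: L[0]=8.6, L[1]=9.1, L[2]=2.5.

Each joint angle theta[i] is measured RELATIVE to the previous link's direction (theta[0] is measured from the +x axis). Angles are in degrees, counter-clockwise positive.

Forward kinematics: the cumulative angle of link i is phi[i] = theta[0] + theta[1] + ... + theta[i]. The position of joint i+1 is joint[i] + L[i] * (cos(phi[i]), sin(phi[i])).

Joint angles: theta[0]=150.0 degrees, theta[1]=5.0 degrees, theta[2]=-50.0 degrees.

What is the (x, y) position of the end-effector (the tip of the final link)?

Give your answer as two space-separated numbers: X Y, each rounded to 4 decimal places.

joint[0] = (0.0000, 0.0000)  (base)
link 0: phi[0] = 150 = 150 deg
  cos(150 deg) = -0.8660, sin(150 deg) = 0.5000
  joint[1] = (0.0000, 0.0000) + 8.6 * (-0.8660, 0.5000) = (0.0000 + -7.4478, 0.0000 + 4.3000) = (-7.4478, 4.3000)
link 1: phi[1] = 150 + 5 = 155 deg
  cos(155 deg) = -0.9063, sin(155 deg) = 0.4226
  joint[2] = (-7.4478, 4.3000) + 9.1 * (-0.9063, 0.4226) = (-7.4478 + -8.2474, 4.3000 + 3.8458) = (-15.6952, 8.1458)
link 2: phi[2] = 150 + 5 + -50 = 105 deg
  cos(105 deg) = -0.2588, sin(105 deg) = 0.9659
  joint[3] = (-15.6952, 8.1458) + 2.5 * (-0.2588, 0.9659) = (-15.6952 + -0.6470, 8.1458 + 2.4148) = (-16.3423, 10.5606)
End effector: (-16.3423, 10.5606)

Answer: -16.3423 10.5606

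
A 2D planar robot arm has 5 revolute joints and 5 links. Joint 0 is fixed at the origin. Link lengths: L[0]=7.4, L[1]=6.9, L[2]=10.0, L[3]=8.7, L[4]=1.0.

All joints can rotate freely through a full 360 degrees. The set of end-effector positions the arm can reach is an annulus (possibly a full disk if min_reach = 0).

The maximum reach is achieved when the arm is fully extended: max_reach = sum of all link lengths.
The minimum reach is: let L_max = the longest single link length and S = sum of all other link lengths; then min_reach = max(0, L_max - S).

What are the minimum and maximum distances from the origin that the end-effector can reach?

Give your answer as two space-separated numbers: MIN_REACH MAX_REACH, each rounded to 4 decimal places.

Link lengths: [7.4, 6.9, 10.0, 8.7, 1.0]
max_reach = 7.4 + 6.9 + 10 + 8.7 + 1 = 34
L_max = max([7.4, 6.9, 10.0, 8.7, 1.0]) = 10
S (sum of others) = 34 - 10 = 24
min_reach = max(0, 10 - 24) = max(0, -14) = 0

Answer: 0.0000 34.0000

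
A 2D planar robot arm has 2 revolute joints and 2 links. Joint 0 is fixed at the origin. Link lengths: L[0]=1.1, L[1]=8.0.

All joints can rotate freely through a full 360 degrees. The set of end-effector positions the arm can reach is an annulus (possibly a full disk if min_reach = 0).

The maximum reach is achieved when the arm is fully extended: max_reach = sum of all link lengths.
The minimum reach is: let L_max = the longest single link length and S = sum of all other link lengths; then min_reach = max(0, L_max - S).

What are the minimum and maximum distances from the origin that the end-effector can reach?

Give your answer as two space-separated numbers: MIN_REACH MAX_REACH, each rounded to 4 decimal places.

Answer: 6.9000 9.1000

Derivation:
Link lengths: [1.1, 8.0]
max_reach = 1.1 + 8 = 9.1
L_max = max([1.1, 8.0]) = 8
S (sum of others) = 9.1 - 8 = 1.1
min_reach = max(0, 8 - 1.1) = max(0, 6.9) = 6.9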